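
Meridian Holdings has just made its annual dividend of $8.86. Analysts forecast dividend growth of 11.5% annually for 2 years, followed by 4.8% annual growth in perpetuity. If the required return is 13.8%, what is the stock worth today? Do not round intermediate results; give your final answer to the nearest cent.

D_1 = 9.87890
D_2 = 11.01497
Terminal value at year 2: TV = D_2×(1+g_2)/(r−g_2) = 11.54369/0.09 = 128.26325
P_0 = D_1/(1+r)^1 + D_2/(1+r)^2 + TV/(1+r)^2
    = 8.68093 + 8.50548 + 99.04161 = 116.22803

$116.23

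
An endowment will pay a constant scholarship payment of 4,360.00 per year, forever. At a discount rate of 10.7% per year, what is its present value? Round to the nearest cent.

Level perpetuity: PV = C / r = 4,360.00 / 0.107 = 40,747.66

40747.66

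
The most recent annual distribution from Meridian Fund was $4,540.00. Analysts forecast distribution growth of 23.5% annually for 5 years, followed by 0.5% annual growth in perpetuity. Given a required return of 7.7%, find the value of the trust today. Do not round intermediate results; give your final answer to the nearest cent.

$160517.81

D_1 = 5606.90000
D_2 = 6924.52150
D_3 = 8551.78405
D_4 = 10561.45330
D_5 = 13043.39483
Terminal value at year 5: TV = D_5×(1+g_2)/(r−g_2) = 13108.61181/0.072 = 182064.05286
P_0 = D_1/(1+r)^1 + D_2/(1+r)^2 + D_3/(1+r)^3 + D_4/(1+r)^4 + D_5/(1+r)^5 + TV/(1+r)^5
    = 5206.03528 + 5969.78048 + 6845.57000 + 7849.84118 + 9001.44276 + 125645.13858 = 160517.80828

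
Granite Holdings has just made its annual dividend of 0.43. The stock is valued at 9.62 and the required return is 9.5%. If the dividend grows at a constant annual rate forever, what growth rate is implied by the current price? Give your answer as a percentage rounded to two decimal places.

P = D₀(1+g)/(r−g) ⇒ P(r−g) = D₀(1+g) ⇒ g(P+D₀) = P·r − D₀
g = (P·r − D₀)/(P + D₀) = (9.62×0.095 − 0.43) / (9.62 + 0.43) = 0.048149

4.81%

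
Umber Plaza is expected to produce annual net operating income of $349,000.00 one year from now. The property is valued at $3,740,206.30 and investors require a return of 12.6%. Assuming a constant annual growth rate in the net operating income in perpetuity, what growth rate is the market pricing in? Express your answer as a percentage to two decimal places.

3.27%

P = D₁/(r−g) ⇒ g = r − D₁/P = 0.126 − $349,000.00/$3,740,206.30 = 0.032690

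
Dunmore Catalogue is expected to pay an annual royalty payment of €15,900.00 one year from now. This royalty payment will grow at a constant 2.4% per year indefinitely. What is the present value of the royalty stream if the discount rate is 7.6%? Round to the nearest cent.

Growing perpetuity: P = D₁ / (r − g) = €15,900.0000 / (0.076 − 0.024) = €305,769.23

€305769.23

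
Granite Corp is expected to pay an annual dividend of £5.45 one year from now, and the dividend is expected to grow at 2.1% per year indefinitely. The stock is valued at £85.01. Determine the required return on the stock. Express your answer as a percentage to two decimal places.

P = D₁/(r − g) ⇒ r = D₁/P + g = £5.4500/£85.01 + 0.021 = 0.064110 + 0.021 = 0.085110

8.51%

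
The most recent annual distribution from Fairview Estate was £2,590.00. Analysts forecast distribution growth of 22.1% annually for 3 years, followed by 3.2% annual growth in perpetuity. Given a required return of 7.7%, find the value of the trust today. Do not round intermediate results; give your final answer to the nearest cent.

£96589.12

D_1 = 3162.39000
D_2 = 3861.27819
D_3 = 4714.62067
Terminal value at year 3: TV = D_3×(1+g_2)/(r−g_2) = 4865.48853/0.045 = 108121.96737
P_0 = D_1/(1+r)^1 + D_2/(1+r)^2 + D_3/(1+r)^3 + TV/(1+r)^3
    = 2936.29526 + 3328.89185 + 3773.98045 + 86549.95164 = 96589.11920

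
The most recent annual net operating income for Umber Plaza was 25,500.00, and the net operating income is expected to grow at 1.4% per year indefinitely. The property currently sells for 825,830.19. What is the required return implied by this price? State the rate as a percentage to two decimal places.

D₁ = 25,500.00 × 1.014 = 25,857.0000
P = D₁/(r − g) ⇒ r = D₁/P + g = 25,857.0000/825,830.19 + 0.014 = 0.031310 + 0.014 = 0.045310

4.53%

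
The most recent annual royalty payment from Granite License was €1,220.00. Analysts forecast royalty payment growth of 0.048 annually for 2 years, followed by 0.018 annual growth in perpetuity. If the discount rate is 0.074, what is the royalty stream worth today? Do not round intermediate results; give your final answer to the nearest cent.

€23469.18

D_1 = 1278.56000
D_2 = 1339.93088
Terminal value at year 2: TV = D_2×(1+g_2)/(r−g_2) = 1364.04964/0.056 = 24358.02921
P_0 = D_1/(1+r)^1 + D_2/(1+r)^2 + TV/(1+r)^2
    = 1190.46555 + 1161.64609 + 21117.06634 = 23469.17797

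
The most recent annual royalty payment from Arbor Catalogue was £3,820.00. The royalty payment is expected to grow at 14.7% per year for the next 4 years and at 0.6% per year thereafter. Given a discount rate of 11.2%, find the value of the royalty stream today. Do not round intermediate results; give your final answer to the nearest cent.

D_1 = 4381.54000
D_2 = 5025.62638
D_3 = 5764.39346
D_4 = 6611.75930
Terminal value at year 4: TV = D_4×(1+g_2)/(r−g_2) = 6651.42985/0.106 = 62749.33823
P_0 = D_1/(1+r)^1 + D_2/(1+r)^2 + D_3/(1+r)^3 + D_4/(1+r)^4 + TV/(1+r)^4
    = 3940.23381 + 4064.25196 + 4192.17356 + 4324.12147 + 41038.36039 = 57559.14120

£57559.14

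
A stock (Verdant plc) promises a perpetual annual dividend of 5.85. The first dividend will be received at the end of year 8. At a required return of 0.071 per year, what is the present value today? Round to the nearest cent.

Value at end of year 7: C / r = 5.85 / 0.071 = 82.3944
Discount to today: PV = 82.3944 / (1 + 0.071)^7 = 82.3944 / 1.616316 = 50.98

50.98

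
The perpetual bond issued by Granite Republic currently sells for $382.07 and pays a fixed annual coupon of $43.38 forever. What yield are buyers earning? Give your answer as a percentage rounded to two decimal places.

P = C/r ⇒ r = C/P = $43.38/$382.07 = 0.113539

11.35%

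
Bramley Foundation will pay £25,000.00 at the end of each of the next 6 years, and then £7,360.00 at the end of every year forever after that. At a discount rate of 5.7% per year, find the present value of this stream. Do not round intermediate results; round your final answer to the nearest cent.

£216688.06

PV of 6-year annuity: £25,000.00 × [1 − (1+0.057)^−6] / 0.057 = 124100.41662
Perpetuity value at year 6: £7,360.00 / 0.057 = 129122.80702
PV of perpetuity: 129122.80702 / (1+0.057)^6 = 92587.64436
Total PV = 124100.41662 + 92587.64436 = 216688.06099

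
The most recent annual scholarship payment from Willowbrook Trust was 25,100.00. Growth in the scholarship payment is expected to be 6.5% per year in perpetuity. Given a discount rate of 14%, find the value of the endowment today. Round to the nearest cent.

356420.00

D₁ = D₀ × (1 + g) = 25,100.00 × 1.065 = 26,731.5000
Growing perpetuity: P = D₁ / (r − g) = 26,731.5000 / (0.14 − 0.065) = 356,420.00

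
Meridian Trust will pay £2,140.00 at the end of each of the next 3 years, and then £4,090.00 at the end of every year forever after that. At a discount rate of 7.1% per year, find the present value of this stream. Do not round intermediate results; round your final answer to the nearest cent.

PV of 3-year annuity: £2,140.00 × [1 − (1+0.071)^−3] / 0.071 = 5605.79141
Perpetuity value at year 3: £4,090.00 / 0.071 = 57605.63380
PV of perpetuity: 57605.63380 / (1+0.071)^3 = 46891.76143
Total PV = 5605.79141 + 46891.76143 = 52497.55284

£52497.55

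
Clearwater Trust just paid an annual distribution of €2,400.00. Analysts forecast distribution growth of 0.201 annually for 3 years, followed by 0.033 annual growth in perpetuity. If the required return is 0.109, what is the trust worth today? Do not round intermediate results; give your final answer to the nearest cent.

€49893.69

D_1 = 2882.40000
D_2 = 3461.76240
D_3 = 4157.57664
Terminal value at year 3: TV = D_3×(1+g_2)/(r−g_2) = 4294.77667/0.076 = 56510.21936
P_0 = D_1/(1+r)^1 + D_2/(1+r)^2 + D_3/(1+r)^3 + TV/(1+r)^3
    = 2599.09829 + 2814.71329 + 3048.21521 + 41431.66197 = 49893.68876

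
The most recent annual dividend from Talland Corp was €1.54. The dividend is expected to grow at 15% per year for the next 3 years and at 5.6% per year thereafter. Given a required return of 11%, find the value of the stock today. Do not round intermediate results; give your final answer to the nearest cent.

D_1 = 1.77100
D_2 = 2.03665
D_3 = 2.34215
Terminal value at year 3: TV = D_3×(1+g_2)/(r−g_2) = 2.47331/0.054 = 45.80200
P_0 = D_1/(1+r)^1 + D_2/(1+r)^2 + D_3/(1+r)^3 + TV/(1+r)^3
    = 1.59550 + 1.65299 + 1.71256 + 33.49002 = 38.45107

€38.45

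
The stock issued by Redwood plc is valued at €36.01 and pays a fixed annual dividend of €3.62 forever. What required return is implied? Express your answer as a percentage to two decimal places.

P = C/r ⇒ r = C/P = €3.62/€36.01 = 0.100528

10.05%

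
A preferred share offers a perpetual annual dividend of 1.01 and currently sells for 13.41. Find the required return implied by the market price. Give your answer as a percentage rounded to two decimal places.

7.53%

P = C/r ⇒ r = C/P = 1.01/13.41 = 0.075317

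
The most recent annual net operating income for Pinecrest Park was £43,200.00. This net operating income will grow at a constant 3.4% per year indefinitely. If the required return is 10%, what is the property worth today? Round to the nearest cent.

£676800.00

D₁ = D₀ × (1 + g) = £43,200.00 × 1.034 = £44,668.8000
Growing perpetuity: P = D₁ / (r − g) = £44,668.8000 / (0.1 − 0.034) = £676,800.00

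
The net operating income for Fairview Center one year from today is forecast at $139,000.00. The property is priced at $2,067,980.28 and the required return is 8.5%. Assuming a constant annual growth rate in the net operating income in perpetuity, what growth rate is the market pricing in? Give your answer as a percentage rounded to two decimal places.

P = D₁/(r−g) ⇒ g = r − D₁/P = 0.085 − $139,000.00/$2,067,980.28 = 0.017785

1.78%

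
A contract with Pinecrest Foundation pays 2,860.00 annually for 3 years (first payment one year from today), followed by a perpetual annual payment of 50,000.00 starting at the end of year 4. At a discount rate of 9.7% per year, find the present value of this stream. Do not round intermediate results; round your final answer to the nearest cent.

397611.78

PV of 3-year annuity: 2,860.00 × [1 − (1+0.097)^−3] / 0.097 = 7150.12959
Perpetuity value at year 3: 50,000.00 / 0.097 = 515463.91753
PV of perpetuity: 515463.91753 / (1+0.097)^3 = 390461.65195
Total PV = 7150.12959 + 390461.65195 = 397611.78154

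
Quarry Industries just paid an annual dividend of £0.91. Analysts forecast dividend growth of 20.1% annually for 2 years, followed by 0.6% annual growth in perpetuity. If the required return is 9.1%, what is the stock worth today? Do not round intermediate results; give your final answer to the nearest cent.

£15.16

D_1 = 1.09291
D_2 = 1.31258
Terminal value at year 2: TV = D_2×(1+g_2)/(r−g_2) = 1.32046/0.085 = 15.53483
P_0 = D_1/(1+r)^1 + D_2/(1+r)^2 + TV/(1+r)^2
    = 1.00175 + 1.10275 + 13.05140 = 15.15590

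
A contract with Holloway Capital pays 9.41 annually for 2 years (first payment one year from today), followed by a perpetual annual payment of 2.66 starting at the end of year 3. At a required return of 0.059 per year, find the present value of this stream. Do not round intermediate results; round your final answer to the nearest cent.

PV of 2-year annuity: 9.41 × [1 − (1+0.059)^−2] / 0.059 = 17.27643
Perpetuity value at year 2: 2.66 / 0.059 = 45.08475
PV of perpetuity: 45.08475 / (1+0.059)^2 = 40.20108
Total PV = 17.27643 + 40.20108 = 57.47751

57.48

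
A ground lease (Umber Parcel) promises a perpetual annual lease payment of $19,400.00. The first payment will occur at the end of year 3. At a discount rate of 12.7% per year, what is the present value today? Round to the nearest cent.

Value at end of year 2: C / r = $19,400.00 / 0.127 = $152,755.9055
Discount to today: PV = $152,755.9055 / (1 + 0.127)^2 = $152,755.9055 / 1.270129 = $120,268.02

$120268.02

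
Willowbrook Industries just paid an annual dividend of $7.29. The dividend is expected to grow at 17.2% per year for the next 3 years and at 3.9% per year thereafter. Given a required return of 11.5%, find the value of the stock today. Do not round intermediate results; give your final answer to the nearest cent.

D_1 = 8.54388
D_2 = 10.01343
D_3 = 11.73574
Terminal value at year 3: TV = D_3×(1+g_2)/(r−g_2) = 12.19343/0.076 = 160.43988
P_0 = D_1/(1+r)^1 + D_2/(1+r)^2 + D_3/(1+r)^3 + TV/(1+r)^3
    = 7.66267 + 8.05440 + 8.46615 + 115.74113 = 139.92435

$139.92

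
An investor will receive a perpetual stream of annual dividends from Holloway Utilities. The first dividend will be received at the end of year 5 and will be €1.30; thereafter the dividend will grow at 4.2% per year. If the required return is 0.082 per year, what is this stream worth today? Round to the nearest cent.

€23.71

Value at end of year 4: C₁ / (r − g) = €1.30 / (0.082 − 0.042) = €32.5000
Discount to today: PV = €32.5000 / (1 + 0.082)^4 = €32.5000 / 1.370595 = €23.71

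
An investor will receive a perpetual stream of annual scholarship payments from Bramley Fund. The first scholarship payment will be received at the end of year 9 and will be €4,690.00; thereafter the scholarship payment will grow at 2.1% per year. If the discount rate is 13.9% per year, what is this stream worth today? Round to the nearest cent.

Value at end of year 8: C₁ / (r − g) = €4,690.00 / (0.139 − 0.021) = €39,745.7627
Discount to today: PV = €39,745.7627 / (1 + 0.139)^8 = €39,745.7627 / 2.832630 = €14,031.40

€14031.40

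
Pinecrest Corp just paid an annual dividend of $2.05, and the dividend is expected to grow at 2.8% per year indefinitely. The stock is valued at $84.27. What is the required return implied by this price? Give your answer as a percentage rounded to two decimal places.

D₁ = $2.05 × 1.028 = $2.1074
P = D₁/(r − g) ⇒ r = D₁/P + g = $2.1074/$84.27 + 0.028 = 0.025008 + 0.028 = 0.053008

5.30%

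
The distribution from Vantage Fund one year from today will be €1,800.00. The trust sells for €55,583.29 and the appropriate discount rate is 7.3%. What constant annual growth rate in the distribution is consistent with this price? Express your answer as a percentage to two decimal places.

P = D₁/(r−g) ⇒ g = r − D₁/P = 0.073 − €1,800.00/€55,583.29 = 0.040616

4.06%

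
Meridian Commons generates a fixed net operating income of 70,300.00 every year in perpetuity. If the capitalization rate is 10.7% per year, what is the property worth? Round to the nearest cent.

Level perpetuity: PV = C / r = 70,300.00 / 0.107 = 657,009.35

657009.35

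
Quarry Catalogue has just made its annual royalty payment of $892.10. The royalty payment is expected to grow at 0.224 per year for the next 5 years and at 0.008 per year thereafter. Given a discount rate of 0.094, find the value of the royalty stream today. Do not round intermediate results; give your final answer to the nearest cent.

$24657.52

D_1 = 1091.93040
D_2 = 1336.52281
D_3 = 1635.90392
D_4 = 2002.34640
D_5 = 2450.87199
Terminal value at year 5: TV = D_5×(1+g_2)/(r−g_2) = 2470.47897/0.086 = 28726.49960
P_0 = D_1/(1+r)^1 + D_2/(1+r)^2 + D_3/(1+r)^3 + D_4/(1+r)^4 + D_5/(1+r)^5 + TV/(1+r)^5
    = 998.10823 + 1116.71341 + 1249.41244 + 1397.88010 + 1563.99017 + 18331.41964 = 24657.52399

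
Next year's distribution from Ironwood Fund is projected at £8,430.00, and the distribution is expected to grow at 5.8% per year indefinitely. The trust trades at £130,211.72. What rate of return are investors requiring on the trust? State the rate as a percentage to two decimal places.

12.27%

P = D₁/(r − g) ⇒ r = D₁/P + g = £8,430.0000/£130,211.72 + 0.058 = 0.064741 + 0.058 = 0.122741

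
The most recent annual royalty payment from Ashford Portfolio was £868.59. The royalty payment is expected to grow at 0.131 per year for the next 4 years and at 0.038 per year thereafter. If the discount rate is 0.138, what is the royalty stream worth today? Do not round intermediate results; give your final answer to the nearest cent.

D_1 = 982.37529
D_2 = 1111.06645
D_3 = 1256.61616
D_4 = 1421.23288
Terminal value at year 4: TV = D_4×(1+g_2)/(r−g_2) = 1475.23972/0.1 = 14752.39724
P_0 = D_1/(1+r)^1 + D_2/(1+r)^2 + D_3/(1+r)^3 + D_4/(1+r)^4 + TV/(1+r)^4
    = 863.24718 + 857.93722 + 852.65993 + 847.41510 + 8796.16870 = 12217.42813

£12217.43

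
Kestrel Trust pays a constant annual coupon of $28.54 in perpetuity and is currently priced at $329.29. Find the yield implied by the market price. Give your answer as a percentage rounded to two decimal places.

P = C/r ⇒ r = C/P = $28.54/$329.29 = 0.086671

8.67%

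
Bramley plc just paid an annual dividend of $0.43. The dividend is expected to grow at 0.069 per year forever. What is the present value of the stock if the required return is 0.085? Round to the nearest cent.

D₁ = D₀ × (1 + g) = $0.43 × 1.069 = $0.4597
Growing perpetuity: P = D₁ / (r − g) = $0.4597 / (0.085 − 0.069) = $28.73

$28.73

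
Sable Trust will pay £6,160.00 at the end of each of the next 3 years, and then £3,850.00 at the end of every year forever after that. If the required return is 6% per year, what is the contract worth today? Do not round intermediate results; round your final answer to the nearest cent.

PV of 3-year annuity: £6,160.00 × [1 − (1+0.06)^−3] / 0.06 = 16465.75361
Perpetuity value at year 3: £3,850.00 / 0.06 = 64166.66667
PV of perpetuity: 64166.66667 / (1+0.06)^3 = 53875.57066
Total PV = 16465.75361 + 53875.57066 = 70341.32427

£70341.32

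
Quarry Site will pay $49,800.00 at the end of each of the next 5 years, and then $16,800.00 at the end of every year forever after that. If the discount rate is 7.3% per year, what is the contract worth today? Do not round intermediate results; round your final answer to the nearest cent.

PV of 5-year annuity: $49,800.00 × [1 − (1+0.073)^−5] / 0.073 = 202560.08758
Perpetuity value at year 5: $16,800.00 / 0.073 = 230136.98630
PV of perpetuity: 230136.98630 / (1+0.073)^5 = 161803.46278
Total PV = 202560.08758 + 161803.46278 = 364363.55036

$364363.55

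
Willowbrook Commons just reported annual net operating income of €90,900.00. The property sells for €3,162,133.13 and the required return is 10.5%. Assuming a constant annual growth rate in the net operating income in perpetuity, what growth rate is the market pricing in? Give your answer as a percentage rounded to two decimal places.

P = D₀(1+g)/(r−g) ⇒ P(r−g) = D₀(1+g) ⇒ g(P+D₀) = P·r − D₀
g = (P·r − D₀)/(P + D₀) = (€3,162,133.13×0.105 − €90,900.00) / (€3,162,133.13 + €90,900.00) = 0.074123

7.41%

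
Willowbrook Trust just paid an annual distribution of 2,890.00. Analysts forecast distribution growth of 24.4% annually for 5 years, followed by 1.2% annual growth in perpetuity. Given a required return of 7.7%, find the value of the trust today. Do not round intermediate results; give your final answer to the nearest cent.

115243.43

D_1 = 3595.16000
D_2 = 4472.37904
D_3 = 5563.63953
D_4 = 6921.16757
D_5 = 8609.93246
Terminal value at year 5: TV = D_5×(1+g_2)/(r−g_2) = 8713.25165/0.065 = 134050.02533
P_0 = D_1/(1+r)^1 + D_2/(1+r)^2 + D_3/(1+r)^3 + D_4/(1+r)^4 + D_5/(1+r)^5 + TV/(1+r)^5
    = 3338.12442 + 3855.73517 + 4453.60683 + 5144.18467 + 5941.84376 + 92509.93672 = 115243.43157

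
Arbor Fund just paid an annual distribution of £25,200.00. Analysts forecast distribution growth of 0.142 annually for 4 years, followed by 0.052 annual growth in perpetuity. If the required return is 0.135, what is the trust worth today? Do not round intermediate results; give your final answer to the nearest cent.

£429718.93

D_1 = 28778.40000
D_2 = 32864.93280
D_3 = 37531.75326
D_4 = 42861.26222
Terminal value at year 4: TV = D_4×(1+g_2)/(r−g_2) = 45090.04786/0.083 = 543253.58862
P_0 = D_1/(1+r)^1 + D_2/(1+r)^2 + D_3/(1+r)^3 + D_4/(1+r)^4 + TV/(1+r)^4
    = 25355.41850 + 25511.79553 + 25669.13700 + 25827.44886 + 327355.13496 = 429718.93486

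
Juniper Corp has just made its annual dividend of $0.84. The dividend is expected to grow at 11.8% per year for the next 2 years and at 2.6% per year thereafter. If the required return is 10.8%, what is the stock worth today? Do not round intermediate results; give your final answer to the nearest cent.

D_1 = 0.93912
D_2 = 1.04994
Terminal value at year 2: TV = D_2×(1+g_2)/(r−g_2) = 1.07723/0.082 = 13.13701
P_0 = D_1/(1+r)^1 + D_2/(1+r)^2 + TV/(1+r)^2
    = 0.84758 + 0.85523 + 10.70082 = 12.40363

$12.40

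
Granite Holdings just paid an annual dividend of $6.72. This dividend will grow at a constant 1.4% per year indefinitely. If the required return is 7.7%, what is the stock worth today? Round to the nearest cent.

$108.16

D₁ = D₀ × (1 + g) = $6.72 × 1.014 = $6.8141
Growing perpetuity: P = D₁ / (r − g) = $6.8141 / (0.077 − 0.014) = $108.16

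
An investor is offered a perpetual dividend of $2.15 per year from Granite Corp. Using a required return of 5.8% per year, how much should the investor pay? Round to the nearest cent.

Level perpetuity: PV = C / r = $2.15 / 0.058 = $37.07

$37.07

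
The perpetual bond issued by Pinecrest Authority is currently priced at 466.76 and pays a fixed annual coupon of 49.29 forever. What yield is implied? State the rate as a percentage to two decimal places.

10.56%

P = C/r ⇒ r = C/P = 49.29/466.76 = 0.105600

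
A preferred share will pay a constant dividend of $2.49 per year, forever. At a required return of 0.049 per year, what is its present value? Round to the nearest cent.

$50.82

Level perpetuity: PV = C / r = $2.49 / 0.049 = $50.82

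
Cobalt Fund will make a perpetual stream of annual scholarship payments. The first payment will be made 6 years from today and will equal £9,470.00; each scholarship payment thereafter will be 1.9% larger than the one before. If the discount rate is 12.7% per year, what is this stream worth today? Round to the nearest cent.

Value at end of year 5: C₁ / (r − g) = £9,470.00 / (0.127 − 0.019) = £87,685.1852
Discount to today: PV = £87,685.1852 / (1 + 0.127)^5 = £87,685.1852 / 1.818108 = £48,228.82

£48228.82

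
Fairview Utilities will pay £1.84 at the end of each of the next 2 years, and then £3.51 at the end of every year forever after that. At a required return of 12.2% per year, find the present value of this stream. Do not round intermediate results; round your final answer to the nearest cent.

PV of 2-year annuity: £1.84 × [1 − (1+0.122)^−2] / 0.122 = 3.10154
Perpetuity value at year 2: £3.51 / 0.122 = 28.77049
PV of perpetuity: 28.77049 / (1+0.122)^2 = 22.85397
Total PV = 3.10154 + 22.85397 = 25.95551

£25.96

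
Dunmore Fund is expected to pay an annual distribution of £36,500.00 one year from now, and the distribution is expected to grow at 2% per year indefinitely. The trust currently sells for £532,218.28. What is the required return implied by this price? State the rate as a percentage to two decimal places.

8.86%

P = D₁/(r − g) ⇒ r = D₁/P + g = £36,500.0000/£532,218.28 + 0.02 = 0.068581 + 0.02 = 0.088581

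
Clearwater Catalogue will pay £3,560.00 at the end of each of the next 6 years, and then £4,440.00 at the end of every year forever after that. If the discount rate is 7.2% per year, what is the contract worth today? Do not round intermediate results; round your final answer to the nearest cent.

PV of 6-year annuity: £3,560.00 × [1 − (1+0.072)^−6] / 0.072 = 16864.61628
Perpetuity value at year 6: £4,440.00 / 0.072 = 61666.66667
PV of perpetuity: 61666.66667 / (1+0.072)^6 = 40633.26884
Total PV = 16864.61628 + 40633.26884 = 57497.88511

£57497.89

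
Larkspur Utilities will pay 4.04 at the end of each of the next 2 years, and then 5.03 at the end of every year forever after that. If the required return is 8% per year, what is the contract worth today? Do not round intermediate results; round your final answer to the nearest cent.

PV of 2-year annuity: 4.04 × [1 − (1+0.08)^−2] / 0.08 = 7.20439
Perpetuity value at year 2: 5.03 / 0.08 = 62.87500
PV of perpetuity: 62.87500 / (1+0.08)^2 = 53.90518
Total PV = 7.20439 + 53.90518 = 61.10957

61.11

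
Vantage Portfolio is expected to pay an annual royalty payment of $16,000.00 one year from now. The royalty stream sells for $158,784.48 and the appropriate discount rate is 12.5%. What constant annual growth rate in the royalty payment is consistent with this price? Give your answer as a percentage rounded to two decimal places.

2.42%

P = D₁/(r−g) ⇒ g = r − D₁/P = 0.125 − $16,000.00/$158,784.48 = 0.024234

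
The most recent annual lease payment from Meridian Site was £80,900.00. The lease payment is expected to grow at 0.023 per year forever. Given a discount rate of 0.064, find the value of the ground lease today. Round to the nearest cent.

D₁ = D₀ × (1 + g) = £80,900.00 × 1.023 = £82,760.7000
Growing perpetuity: P = D₁ / (r − g) = £82,760.7000 / (0.064 − 0.023) = £2,018,553.66

£2018553.66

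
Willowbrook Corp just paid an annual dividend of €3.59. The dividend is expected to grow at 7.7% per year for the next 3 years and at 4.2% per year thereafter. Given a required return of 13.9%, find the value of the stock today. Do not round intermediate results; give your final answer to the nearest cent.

€42.24

D_1 = 3.86643
D_2 = 4.16415
D_3 = 4.48478
Terminal value at year 3: TV = D_3×(1+g_2)/(r−g_2) = 4.67315/0.097 = 48.17675
P_0 = D_1/(1+r)^1 + D_2/(1+r)^2 + D_3/(1+r)^3 + TV/(1+r)^3
    = 3.39458 + 3.20980 + 3.03508 + 32.60366 = 42.24313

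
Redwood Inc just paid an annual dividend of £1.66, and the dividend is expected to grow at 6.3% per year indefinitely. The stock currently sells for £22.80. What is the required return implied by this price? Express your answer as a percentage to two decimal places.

D₁ = £1.66 × 1.063 = £1.7646
P = D₁/(r − g) ⇒ r = D₁/P + g = £1.7646/£22.80 + 0.063 = 0.077394 + 0.063 = 0.140394

14.04%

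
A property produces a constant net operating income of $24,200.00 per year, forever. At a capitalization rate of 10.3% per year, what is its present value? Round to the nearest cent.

Level perpetuity: PV = C / r = $24,200.00 / 0.103 = $234,951.46

$234951.46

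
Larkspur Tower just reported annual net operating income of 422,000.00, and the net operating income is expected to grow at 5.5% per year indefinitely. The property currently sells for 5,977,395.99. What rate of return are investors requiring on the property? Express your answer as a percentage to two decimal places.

12.95%

D₁ = 422,000.00 × 1.055 = 445,210.0000
P = D₁/(r − g) ⇒ r = D₁/P + g = 445,210.0000/5,977,395.99 + 0.055 = 0.074482 + 0.055 = 0.129482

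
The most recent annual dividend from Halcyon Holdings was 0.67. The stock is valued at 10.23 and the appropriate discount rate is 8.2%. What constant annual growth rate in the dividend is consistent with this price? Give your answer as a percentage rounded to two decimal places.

1.55%

P = D₀(1+g)/(r−g) ⇒ P(r−g) = D₀(1+g) ⇒ g(P+D₀) = P·r − D₀
g = (P·r − D₀)/(P + D₀) = (10.23×0.082 − 0.67) / (10.23 + 0.67) = 0.015492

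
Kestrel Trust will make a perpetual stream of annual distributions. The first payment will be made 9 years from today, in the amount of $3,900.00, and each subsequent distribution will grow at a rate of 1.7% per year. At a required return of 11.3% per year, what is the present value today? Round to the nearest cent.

$17251.71

Value at end of year 8: C₁ / (r − g) = $3,900.00 / (0.113 − 0.017) = $40,625.0000
Discount to today: PV = $40,625.0000 / (1 + 0.113)^8 = $40,625.0000 / 2.354840 = $17,251.71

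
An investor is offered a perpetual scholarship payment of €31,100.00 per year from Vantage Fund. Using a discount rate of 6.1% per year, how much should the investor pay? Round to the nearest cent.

€509836.07

Level perpetuity: PV = C / r = €31,100.00 / 0.061 = €509,836.07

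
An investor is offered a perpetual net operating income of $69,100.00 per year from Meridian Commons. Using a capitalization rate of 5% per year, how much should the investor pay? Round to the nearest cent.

Level perpetuity: PV = C / r = $69,100.00 / 0.05 = $1,382,000.00

$1382000.00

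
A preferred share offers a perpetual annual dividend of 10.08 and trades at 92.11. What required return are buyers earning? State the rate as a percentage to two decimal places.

10.94%

P = C/r ⇒ r = C/P = 10.08/92.11 = 0.109434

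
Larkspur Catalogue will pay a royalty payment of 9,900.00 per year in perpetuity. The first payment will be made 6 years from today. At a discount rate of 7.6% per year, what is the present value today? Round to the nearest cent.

90315.07

Value at end of year 5: C / r = 9,900.00 / 0.076 = 130,263.1579
Discount to today: PV = 130,263.1579 / (1 + 0.076)^5 = 130,263.1579 / 1.442319 = 90,315.07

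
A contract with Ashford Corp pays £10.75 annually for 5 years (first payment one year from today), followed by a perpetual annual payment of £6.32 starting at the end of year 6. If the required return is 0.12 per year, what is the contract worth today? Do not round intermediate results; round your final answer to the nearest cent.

PV of 5-year annuity: £10.75 × [1 − (1+0.12)^−5] / 0.12 = 38.75134
Perpetuity value at year 5: £6.32 / 0.12 = 52.66667
PV of perpetuity: 52.66667 / (1+0.12)^5 = 29.88448
Total PV = 38.75134 + 29.88448 = 68.63583

£68.64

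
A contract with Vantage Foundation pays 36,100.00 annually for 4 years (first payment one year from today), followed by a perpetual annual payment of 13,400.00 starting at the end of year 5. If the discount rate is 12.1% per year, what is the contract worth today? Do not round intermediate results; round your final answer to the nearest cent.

PV of 4-year annuity: 36,100.00 × [1 − (1+0.121)^−4] / 0.121 = 109417.77884
Perpetuity value at year 4: 13,400.00 / 0.121 = 110743.80165
PV of perpetuity: 110743.80165 / (1+0.121)^4 = 70128.89206
Total PV = 109417.77884 + 70128.89206 = 179546.67090

179546.67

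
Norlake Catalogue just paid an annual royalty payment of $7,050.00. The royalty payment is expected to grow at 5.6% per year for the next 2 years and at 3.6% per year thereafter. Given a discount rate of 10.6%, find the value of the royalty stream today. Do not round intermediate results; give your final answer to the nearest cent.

$108277.51

D_1 = 7444.80000
D_2 = 7861.70880
Terminal value at year 2: TV = D_2×(1+g_2)/(r−g_2) = 8144.73032/0.07 = 116353.29024
P_0 = D_1/(1+r)^1 + D_2/(1+r)^2 + TV/(1+r)^2
    = 6731.28391 + 6426.97632 + 95119.24947 = 108277.50969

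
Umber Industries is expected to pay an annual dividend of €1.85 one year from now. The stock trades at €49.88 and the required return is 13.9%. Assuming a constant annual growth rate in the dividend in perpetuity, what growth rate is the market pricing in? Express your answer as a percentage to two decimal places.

10.19%

P = D₁/(r−g) ⇒ g = r − D₁/P = 0.139 − €1.85/€49.88 = 0.101911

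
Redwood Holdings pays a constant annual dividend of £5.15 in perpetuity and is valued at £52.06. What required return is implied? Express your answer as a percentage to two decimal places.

P = C/r ⇒ r = C/P = £5.15/£52.06 = 0.098924

9.89%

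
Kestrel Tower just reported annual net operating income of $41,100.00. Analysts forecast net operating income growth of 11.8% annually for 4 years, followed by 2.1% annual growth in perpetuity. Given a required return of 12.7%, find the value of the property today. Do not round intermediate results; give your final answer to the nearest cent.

$544527.29

D_1 = 45949.80000
D_2 = 51371.87640
D_3 = 57433.75782
D_4 = 64210.94124
Terminal value at year 4: TV = D_4×(1+g_2)/(r−g_2) = 65559.37100/0.106 = 618484.63211
P_0 = D_1/(1+r)^1 + D_2/(1+r)^2 + D_3/(1+r)^3 + D_4/(1+r)^4 + TV/(1+r)^4
    = 40771.78350 + 40446.18806 + 40123.19277 + 39802.77686 + 383383.35070 = 544527.29189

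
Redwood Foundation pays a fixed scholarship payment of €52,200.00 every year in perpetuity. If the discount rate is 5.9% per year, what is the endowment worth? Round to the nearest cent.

€884745.76

Level perpetuity: PV = C / r = €52,200.00 / 0.059 = €884,745.76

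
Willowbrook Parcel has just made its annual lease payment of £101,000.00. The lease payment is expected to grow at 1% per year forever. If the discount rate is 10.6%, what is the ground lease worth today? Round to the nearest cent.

D₁ = D₀ × (1 + g) = £101,000.00 × 1.01 = £102,010.0000
Growing perpetuity: P = D₁ / (r − g) = £102,010.0000 / (0.106 − 0.01) = £1,062,604.17

£1062604.17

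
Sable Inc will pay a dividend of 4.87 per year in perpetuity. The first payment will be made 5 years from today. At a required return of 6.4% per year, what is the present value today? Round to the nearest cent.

59.37

Value at end of year 4: C / r = 4.87 / 0.064 = 76.0938
Discount to today: PV = 76.0938 / (1 + 0.064)^4 = 76.0938 / 1.281641 = 59.37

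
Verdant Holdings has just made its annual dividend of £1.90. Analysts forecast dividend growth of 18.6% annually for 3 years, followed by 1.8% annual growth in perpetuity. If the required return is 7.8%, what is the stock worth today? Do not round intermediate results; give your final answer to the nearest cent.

£49.85

D_1 = 2.25340
D_2 = 2.67253
D_3 = 3.16962
Terminal value at year 3: TV = D_3×(1+g_2)/(r−g_2) = 3.22668/0.06 = 53.77794
P_0 = D_1/(1+r)^1 + D_2/(1+r)^2 + D_3/(1+r)^3 + TV/(1+r)^3
    = 2.09035 + 2.29978 + 2.53018 + 42.92872 = 49.84903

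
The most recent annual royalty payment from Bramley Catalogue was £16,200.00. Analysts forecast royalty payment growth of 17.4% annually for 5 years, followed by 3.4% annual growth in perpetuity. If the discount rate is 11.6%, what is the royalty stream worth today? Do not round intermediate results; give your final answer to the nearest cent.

£357711.92

D_1 = 19018.80000
D_2 = 22328.07120
D_3 = 26213.15559
D_4 = 30774.24466
D_5 = 36128.96323
Terminal value at year 5: TV = D_5×(1+g_2)/(r−g_2) = 37357.34798/0.082 = 455577.41442
P_0 = D_1/(1+r)^1 + D_2/(1+r)^2 + D_3/(1+r)^3 + D_4/(1+r)^4 + D_5/(1+r)^5 + TV/(1+r)^5
    = 17041.93548 + 17927.62747 + 18859.35005 + 19839.49548 + 20870.58037 + 263172.92807 = 357711.91692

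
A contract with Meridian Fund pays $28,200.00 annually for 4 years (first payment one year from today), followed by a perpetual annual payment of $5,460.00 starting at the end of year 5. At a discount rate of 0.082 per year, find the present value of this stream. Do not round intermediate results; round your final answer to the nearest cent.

$141569.05

PV of 4-year annuity: $28,200.00 × [1 − (1+0.082)^−4] / 0.082 = 92987.67699
Perpetuity value at year 4: $5,460.00 / 0.082 = 66585.36585
PV of perpetuity: 66585.36585 / (1+0.082)^4 = 48581.36882
Total PV = 92987.67699 + 48581.36882 = 141569.04581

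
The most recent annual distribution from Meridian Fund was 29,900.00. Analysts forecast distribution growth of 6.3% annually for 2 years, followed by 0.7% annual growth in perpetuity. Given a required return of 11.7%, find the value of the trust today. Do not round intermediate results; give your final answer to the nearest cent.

303428.67

D_1 = 31783.70000
D_2 = 33786.07310
Terminal value at year 2: TV = D_2×(1+g_2)/(r−g_2) = 34022.57561/0.11 = 309296.14192
P_0 = D_1/(1+r)^1 + D_2/(1+r)^2 + TV/(1+r)^2
    = 28454.52104 + 27078.92199 + 247895.22223 = 303428.66526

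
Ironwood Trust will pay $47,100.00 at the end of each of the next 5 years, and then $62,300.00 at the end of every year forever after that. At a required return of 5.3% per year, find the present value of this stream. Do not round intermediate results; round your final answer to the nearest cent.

$1110205.84

PV of 5-year annuity: $47,100.00 × [1 − (1+0.053)^−5] / 0.053 = 202238.29857
Perpetuity value at year 5: $62,300.00 / 0.053 = 1175471.69811
PV of perpetuity: 1175471.69811 / (1+0.053)^5 = 907967.53673
Total PV = 202238.29857 + 907967.53673 = 1110205.83530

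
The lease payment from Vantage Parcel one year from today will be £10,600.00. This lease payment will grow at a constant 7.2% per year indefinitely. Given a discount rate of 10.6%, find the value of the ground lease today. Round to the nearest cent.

Growing perpetuity: P = D₁ / (r − g) = £10,600.0000 / (0.106 − 0.072) = £311,764.71

£311764.71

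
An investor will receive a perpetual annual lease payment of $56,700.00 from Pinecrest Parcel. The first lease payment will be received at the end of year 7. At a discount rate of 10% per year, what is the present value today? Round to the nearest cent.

Value at end of year 6: C / r = $56,700.00 / 0.1 = $567,000.0000
Discount to today: PV = $567,000.0000 / (1 + 0.1)^6 = $567,000.0000 / 1.771561 = $320,056.72

$320056.72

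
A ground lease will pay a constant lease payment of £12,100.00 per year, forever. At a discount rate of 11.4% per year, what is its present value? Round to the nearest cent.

Level perpetuity: PV = C / r = £12,100.00 / 0.114 = £106,140.35

£106140.35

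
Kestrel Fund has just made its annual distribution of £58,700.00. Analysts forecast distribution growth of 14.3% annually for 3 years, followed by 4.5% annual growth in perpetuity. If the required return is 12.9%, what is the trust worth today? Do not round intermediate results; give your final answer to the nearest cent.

D_1 = 67094.10000
D_2 = 76688.55630
D_3 = 87655.01985
Terminal value at year 3: TV = D_3×(1+g_2)/(r−g_2) = 91599.49574/0.084 = 1090470.18743
P_0 = D_1/(1+r)^1 + D_2/(1+r)^2 + D_3/(1+r)^3 + TV/(1+r)^3
    = 59427.90080 + 60164.82782 + 60910.89300 + 757760.51415 = 938264.13577

£938264.14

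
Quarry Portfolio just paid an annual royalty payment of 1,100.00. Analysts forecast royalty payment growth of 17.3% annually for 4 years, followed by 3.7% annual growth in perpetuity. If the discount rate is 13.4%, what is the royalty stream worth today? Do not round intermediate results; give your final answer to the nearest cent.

D_1 = 1290.30000
D_2 = 1513.52190
D_3 = 1775.36119
D_4 = 2082.49867
Terminal value at year 4: TV = D_4×(1+g_2)/(r−g_2) = 2159.55113/0.097 = 22263.41366
P_0 = D_1/(1+r)^1 + D_2/(1+r)^2 + D_3/(1+r)^3 + D_4/(1+r)^4 + TV/(1+r)^4
    = 1137.83069 + 1176.96243 + 1217.43997 + 1259.30960 + 13462.92844 = 18254.47114

18254.47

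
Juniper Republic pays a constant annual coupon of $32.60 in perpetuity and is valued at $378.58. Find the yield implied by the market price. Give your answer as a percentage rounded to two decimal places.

P = C/r ⇒ r = C/P = $32.60/$378.58 = 0.086111

8.61%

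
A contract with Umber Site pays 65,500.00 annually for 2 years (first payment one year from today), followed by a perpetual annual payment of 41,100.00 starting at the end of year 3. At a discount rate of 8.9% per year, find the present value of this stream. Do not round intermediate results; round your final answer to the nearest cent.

504778.36

PV of 2-year annuity: 65,500.00 × [1 − (1+0.089)^−2] / 0.089 = 115378.25875
Perpetuity value at year 2: 41,100.00 / 0.089 = 461797.75281
PV of perpetuity: 461797.75281 / (1+0.089)^2 = 389400.09732
Total PV = 115378.25875 + 389400.09732 = 504778.35607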